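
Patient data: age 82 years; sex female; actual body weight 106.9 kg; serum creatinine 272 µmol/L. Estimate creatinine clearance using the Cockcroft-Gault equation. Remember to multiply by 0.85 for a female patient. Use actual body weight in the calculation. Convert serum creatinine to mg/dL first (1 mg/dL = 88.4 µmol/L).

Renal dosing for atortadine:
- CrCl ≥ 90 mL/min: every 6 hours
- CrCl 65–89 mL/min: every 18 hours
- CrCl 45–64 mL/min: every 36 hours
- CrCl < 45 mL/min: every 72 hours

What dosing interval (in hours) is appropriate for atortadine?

every 72 hours

SCr = 272 / 88.4 = 3.077 mg/dL
CrCl = (140 − 82) × 106.9 / (72 × 3.077) × 0.85 = 6200.2 / 221.54 × 0.85 ≈ 23.8 mL/min
CrCl ≈ 24 mL/min → bracket < 45 mL/min → every 72 hours.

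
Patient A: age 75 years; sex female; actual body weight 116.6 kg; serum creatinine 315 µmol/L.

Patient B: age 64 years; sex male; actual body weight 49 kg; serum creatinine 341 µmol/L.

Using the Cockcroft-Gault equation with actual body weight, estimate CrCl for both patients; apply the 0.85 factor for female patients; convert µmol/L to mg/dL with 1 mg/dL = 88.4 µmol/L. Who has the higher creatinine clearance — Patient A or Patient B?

Patient A

Patient A: SCr = 315 / 88.4 = 3.563 mg/dL
Patient A: CrCl = (140 − 75) × 116.6 / (72 × 3.563) × 0.85 = 7579.0 / 256.54 × 0.85 ≈ 25.1 mL/min
Patient B: SCr = 341 / 88.4 = 3.857 mg/dL
Patient B: CrCl = (140 − 64) × 49 / (72 × 3.857) = 3724.0 / 277.70 ≈ 13.4 mL/min
25.1 vs 13.4 mL/min → Patient A is higher.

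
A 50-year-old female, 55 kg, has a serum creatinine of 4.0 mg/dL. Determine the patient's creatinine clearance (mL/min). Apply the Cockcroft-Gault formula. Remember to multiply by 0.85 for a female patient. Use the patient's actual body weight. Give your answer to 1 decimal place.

CrCl = (140 − 50) × 55 / (72 × 4) × 0.85 = 4950.0 / 288.00 × 0.85 ≈ 14.6 mL/min

14.6 mL/min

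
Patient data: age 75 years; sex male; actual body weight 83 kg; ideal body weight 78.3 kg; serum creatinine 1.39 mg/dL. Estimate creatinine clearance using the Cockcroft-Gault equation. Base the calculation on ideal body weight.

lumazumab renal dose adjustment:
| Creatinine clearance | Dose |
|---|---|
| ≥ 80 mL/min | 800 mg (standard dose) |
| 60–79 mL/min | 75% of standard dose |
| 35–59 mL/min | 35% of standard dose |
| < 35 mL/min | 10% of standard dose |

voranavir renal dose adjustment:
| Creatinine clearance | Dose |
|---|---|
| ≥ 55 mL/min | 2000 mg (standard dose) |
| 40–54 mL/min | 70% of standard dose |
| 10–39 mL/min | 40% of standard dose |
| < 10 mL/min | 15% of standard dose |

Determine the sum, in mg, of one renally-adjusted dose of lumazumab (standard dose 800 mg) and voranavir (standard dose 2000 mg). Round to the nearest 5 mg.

1680 mg

CrCl = (140 − 75) × 78.3 / (72 × 1.39) = 5089.5 / 100.08 ≈ 50.9 mL/min
CrCl ≈ 51 mL/min.
lumazumab: 35–59 mL/min → 35% of 800 mg = 280 mg.
voranavir: 40–54 mL/min → 70% of 2000 mg = 1400 mg.
Total = 280 + 1400 = 1680 mg.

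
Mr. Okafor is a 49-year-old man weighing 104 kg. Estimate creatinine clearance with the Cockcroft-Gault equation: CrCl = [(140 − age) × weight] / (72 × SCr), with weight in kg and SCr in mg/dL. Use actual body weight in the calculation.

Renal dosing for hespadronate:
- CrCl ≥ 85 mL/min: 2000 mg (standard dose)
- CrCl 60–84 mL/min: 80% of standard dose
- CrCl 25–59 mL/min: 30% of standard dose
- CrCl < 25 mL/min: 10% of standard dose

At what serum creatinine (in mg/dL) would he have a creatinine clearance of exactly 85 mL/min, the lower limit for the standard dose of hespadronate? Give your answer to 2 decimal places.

1.55 mg/dL

Standard dose requires CrCl ≥ 85 mL/min.
Set (140 − 49) × 104 / (72 × SCr) = 85
SCr = (140 − 49) × 104 / (72 × 85) = 1.546 mg/dL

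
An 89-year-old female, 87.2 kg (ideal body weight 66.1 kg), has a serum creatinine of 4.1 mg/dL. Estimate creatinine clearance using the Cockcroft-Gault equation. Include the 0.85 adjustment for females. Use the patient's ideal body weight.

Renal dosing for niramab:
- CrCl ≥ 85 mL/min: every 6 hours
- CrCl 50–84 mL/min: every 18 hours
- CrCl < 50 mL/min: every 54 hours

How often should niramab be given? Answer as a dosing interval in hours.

CrCl = (140 − 89) × 66.1 / (72 × 4.1) × 0.85 = 3371.1 / 295.20 × 0.85 ≈ 9.7 mL/min
CrCl ≈ 10 mL/min → bracket < 50 mL/min → every 54 hours.

every 54 hours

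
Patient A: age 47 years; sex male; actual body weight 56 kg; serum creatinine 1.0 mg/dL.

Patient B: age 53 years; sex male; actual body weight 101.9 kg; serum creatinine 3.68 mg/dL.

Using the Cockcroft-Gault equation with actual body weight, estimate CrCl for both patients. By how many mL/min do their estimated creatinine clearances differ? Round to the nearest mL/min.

Patient A: CrCl = (140 − 47) × 56 / (72 × 1) = 5208.0 / 72.00 ≈ 72.3 mL/min
Patient B: CrCl = (140 − 53) × 101.9 / (72 × 3.68) = 8865.3 / 264.96 ≈ 33.5 mL/min
|72.3 − 33.5| = 38.8 mL/min

39 mL/min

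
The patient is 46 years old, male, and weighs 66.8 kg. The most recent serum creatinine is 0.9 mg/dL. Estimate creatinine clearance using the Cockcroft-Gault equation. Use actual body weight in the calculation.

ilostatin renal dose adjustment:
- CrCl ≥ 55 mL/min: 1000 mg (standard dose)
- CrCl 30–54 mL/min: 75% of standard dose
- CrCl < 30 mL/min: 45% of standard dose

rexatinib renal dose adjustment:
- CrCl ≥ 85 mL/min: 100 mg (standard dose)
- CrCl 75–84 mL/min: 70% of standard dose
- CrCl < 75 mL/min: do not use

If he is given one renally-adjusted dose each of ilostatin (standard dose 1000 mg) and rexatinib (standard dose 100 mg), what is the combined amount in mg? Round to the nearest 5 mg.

CrCl = (140 − 46) × 66.8 / (72 × 0.9) = 6279.2 / 64.80 ≈ 96.9 mL/min
CrCl ≈ 97 mL/min.
ilostatin: ≥ 55 mL/min → 100% of 1000 mg = 1000 mg.
rexatinib: ≥ 85 mL/min → 100% of 100 mg = 100 mg.
Total = 1000 + 100 = 1100 mg.

1100 mg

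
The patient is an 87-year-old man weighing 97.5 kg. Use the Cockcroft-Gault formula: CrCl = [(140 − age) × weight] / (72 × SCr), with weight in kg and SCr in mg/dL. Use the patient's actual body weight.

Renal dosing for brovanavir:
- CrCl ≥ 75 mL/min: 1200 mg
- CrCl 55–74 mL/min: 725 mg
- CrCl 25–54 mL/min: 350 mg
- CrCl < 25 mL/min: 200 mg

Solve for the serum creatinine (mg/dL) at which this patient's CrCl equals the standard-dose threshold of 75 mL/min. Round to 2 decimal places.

Standard dose requires CrCl ≥ 75 mL/min.
Set (140 − 87) × 97.5 / (72 × SCr) = 75
SCr = (140 − 87) × 97.5 / (72 × 75) = 0.957 mg/dL

0.96 mg/dL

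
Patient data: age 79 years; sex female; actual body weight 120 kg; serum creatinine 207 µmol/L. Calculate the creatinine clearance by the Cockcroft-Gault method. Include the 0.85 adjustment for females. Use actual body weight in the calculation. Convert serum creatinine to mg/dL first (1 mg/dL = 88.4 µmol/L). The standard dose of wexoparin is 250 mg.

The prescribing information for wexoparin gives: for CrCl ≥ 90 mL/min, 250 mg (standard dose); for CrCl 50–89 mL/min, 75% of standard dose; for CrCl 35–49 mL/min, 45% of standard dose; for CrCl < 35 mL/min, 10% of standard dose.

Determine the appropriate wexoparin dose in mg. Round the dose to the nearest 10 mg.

110 mg

SCr = 207 / 88.4 = 2.342 mg/dL
CrCl = (140 − 79) × 120 / (72 × 2.342) × 0.85 = 7320.0 / 168.62 × 0.85 ≈ 36.9 mL/min
CrCl ≈ 37 mL/min → bracket 35–49 mL/min.
45% of 250 mg = 112.5 mg → 110 mg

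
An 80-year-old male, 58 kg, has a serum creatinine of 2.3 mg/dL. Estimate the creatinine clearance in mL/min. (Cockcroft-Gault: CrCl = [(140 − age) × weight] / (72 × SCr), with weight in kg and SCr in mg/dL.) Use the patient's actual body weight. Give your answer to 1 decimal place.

CrCl = (140 − 80) × 58 / (72 × 2.3) = 3480.0 / 165.60 ≈ 21.0 mL/min

21.0 mL/min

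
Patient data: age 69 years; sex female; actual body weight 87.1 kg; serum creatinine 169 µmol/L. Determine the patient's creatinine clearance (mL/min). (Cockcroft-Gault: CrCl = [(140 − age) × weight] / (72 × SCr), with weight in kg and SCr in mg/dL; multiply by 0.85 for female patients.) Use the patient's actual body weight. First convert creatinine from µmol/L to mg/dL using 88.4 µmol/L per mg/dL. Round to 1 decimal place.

38.2 mL/min

SCr = 169 / 88.4 = 1.912 mg/dL
CrCl = (140 − 69) × 87.1 / (72 × 1.912) × 0.85 = 6184.1 / 137.66 × 0.85 ≈ 38.2 mL/min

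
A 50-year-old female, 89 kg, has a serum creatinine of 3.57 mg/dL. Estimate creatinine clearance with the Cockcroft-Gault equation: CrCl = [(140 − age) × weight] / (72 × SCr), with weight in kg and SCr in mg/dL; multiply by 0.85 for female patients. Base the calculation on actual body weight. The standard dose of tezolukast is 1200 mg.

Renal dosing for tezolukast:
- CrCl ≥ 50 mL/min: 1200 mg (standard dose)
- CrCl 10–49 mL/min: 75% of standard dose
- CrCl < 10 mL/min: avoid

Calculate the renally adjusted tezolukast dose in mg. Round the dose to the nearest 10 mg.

900 mg

CrCl = (140 − 50) × 89 / (72 × 3.57) × 0.85 = 8010.0 / 257.04 × 0.85 ≈ 26.5 mL/min
CrCl ≈ 26 mL/min → bracket 10–49 mL/min.
75% of 1200 mg = 900 mg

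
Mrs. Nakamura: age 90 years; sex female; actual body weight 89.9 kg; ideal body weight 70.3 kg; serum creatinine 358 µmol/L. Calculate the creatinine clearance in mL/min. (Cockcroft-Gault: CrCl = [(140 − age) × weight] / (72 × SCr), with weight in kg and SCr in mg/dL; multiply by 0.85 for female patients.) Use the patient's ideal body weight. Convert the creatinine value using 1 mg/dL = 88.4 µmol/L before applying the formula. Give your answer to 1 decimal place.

SCr = 358 / 88.4 = 4.05 mg/dL
CrCl = (140 − 90) × 70.3 / (72 × 4.05) × 0.85 = 3515.0 / 291.60 × 0.85 ≈ 10.2 mL/min

10.2 mL/min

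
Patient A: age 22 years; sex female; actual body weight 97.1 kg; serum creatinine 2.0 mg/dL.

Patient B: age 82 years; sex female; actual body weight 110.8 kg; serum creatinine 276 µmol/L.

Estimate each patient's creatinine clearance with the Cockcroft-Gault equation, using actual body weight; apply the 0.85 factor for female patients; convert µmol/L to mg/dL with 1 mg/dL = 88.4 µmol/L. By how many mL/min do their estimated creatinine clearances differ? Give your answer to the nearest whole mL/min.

Patient A: CrCl = (140 − 22) × 97.1 / (72 × 2) × 0.85 = 11457.8 / 144.00 × 0.85 ≈ 67.6 mL/min
Patient B: SCr = 276 / 88.4 = 3.122 mg/dL
Patient B: CrCl = (140 − 82) × 110.8 / (72 × 3.122) × 0.85 = 6426.4 / 224.78 × 0.85 ≈ 24.3 mL/min
|67.6 − 24.3| = 43.3 mL/min

43 mL/min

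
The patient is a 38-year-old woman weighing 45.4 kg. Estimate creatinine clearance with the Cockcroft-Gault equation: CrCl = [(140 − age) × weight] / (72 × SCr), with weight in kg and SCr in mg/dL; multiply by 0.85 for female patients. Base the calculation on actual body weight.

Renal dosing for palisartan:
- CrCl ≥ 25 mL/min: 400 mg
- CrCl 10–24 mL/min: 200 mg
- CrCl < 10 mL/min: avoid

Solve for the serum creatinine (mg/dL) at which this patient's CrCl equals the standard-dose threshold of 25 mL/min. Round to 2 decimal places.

Standard dose requires CrCl ≥ 25 mL/min.
Set (140 − 38) × 45.4 × 0.85 / (72 × SCr) = 25
SCr = (140 − 38) × 45.4 × 0.85 / (72 × 25) = 2.187 mg/dL

2.19 mg/dL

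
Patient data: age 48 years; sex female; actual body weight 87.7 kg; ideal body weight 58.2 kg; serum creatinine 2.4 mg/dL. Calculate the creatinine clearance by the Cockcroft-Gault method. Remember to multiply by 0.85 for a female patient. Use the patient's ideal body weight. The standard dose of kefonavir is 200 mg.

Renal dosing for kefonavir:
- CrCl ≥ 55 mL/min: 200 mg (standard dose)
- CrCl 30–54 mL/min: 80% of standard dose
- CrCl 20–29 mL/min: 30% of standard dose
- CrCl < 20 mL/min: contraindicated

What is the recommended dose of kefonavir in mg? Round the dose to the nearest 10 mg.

CrCl = (140 − 48) × 58.2 / (72 × 2.4) × 0.85 = 5354.4 / 172.80 × 0.85 ≈ 26.3 mL/min
CrCl ≈ 26 mL/min → bracket 20–29 mL/min.
30% of 200 mg = 60 mg

60 mg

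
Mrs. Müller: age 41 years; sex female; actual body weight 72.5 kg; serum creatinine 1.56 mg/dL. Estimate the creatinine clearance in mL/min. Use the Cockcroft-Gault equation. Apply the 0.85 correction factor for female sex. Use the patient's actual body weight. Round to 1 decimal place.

CrCl = (140 − 41) × 72.5 / (72 × 1.56) × 0.85 = 7177.5 / 112.32 × 0.85 ≈ 54.3 mL/min

54.3 mL/min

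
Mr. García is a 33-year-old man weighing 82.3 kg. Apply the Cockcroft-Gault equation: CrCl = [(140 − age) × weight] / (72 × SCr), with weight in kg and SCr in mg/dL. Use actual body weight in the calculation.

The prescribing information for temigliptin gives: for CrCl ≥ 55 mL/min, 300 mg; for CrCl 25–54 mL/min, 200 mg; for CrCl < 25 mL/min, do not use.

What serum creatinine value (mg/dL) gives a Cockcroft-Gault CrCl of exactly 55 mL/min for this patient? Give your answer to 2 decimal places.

Standard dose requires CrCl ≥ 55 mL/min.
Set (140 − 33) × 82.3 / (72 × SCr) = 55
SCr = (140 − 33) × 82.3 / (72 × 55) = 2.224 mg/dL

2.22 mg/dL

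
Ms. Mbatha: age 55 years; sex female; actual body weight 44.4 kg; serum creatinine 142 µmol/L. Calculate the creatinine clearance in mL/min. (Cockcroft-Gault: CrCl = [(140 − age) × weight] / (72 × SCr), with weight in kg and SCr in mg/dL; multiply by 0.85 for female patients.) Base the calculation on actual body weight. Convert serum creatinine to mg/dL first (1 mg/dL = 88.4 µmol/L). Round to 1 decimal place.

27.7 mL/min

SCr = 142 / 88.4 = 1.606 mg/dL
CrCl = (140 − 55) × 44.4 / (72 × 1.606) × 0.85 = 3774.0 / 115.63 × 0.85 ≈ 27.7 mL/min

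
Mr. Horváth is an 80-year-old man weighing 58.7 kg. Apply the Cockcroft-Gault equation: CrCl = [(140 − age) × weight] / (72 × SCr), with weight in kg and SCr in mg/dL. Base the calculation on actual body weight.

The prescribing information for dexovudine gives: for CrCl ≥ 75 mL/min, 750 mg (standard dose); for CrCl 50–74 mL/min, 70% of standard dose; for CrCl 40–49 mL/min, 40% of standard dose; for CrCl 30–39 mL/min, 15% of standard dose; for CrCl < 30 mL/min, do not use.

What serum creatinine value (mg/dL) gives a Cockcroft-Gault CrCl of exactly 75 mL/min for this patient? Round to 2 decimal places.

0.65 mg/dL

Standard dose requires CrCl ≥ 75 mL/min.
Set (140 − 80) × 58.7 / (72 × SCr) = 75
SCr = (140 − 80) × 58.7 / (72 × 75) = 0.652 mg/dL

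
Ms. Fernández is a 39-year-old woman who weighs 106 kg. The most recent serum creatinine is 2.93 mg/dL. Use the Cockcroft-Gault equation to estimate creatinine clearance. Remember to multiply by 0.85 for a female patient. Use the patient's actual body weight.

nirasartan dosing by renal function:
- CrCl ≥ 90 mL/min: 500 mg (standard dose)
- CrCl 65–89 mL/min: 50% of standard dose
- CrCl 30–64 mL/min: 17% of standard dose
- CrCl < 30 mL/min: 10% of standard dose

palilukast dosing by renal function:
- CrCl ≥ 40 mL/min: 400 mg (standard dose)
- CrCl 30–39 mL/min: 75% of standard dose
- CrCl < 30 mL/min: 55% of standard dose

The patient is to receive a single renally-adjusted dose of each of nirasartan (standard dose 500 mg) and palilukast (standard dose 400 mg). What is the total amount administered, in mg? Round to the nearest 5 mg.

CrCl = (140 − 39) × 106 / (72 × 2.93) × 0.85 = 10706.0 / 210.96 × 0.85 ≈ 43.1 mL/min
CrCl ≈ 43 mL/min.
nirasartan: 30–64 mL/min → 17% of 500 mg = 85 mg.
palilukast: ≥ 40 mL/min → 100% of 400 mg = 400 mg.
Total = 85 + 400 = 485 mg.

485 mg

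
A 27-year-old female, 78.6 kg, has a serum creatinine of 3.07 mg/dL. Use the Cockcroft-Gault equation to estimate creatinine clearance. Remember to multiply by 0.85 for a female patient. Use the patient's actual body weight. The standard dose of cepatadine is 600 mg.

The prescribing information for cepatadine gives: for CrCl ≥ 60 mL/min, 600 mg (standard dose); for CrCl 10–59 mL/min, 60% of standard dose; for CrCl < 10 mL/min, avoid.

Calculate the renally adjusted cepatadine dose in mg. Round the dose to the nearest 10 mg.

360 mg

CrCl = (140 − 27) × 78.6 / (72 × 3.07) × 0.85 = 8881.8 / 221.04 × 0.85 ≈ 34.2 mL/min
CrCl ≈ 34 mL/min → bracket 10–59 mL/min.
60% of 600 mg = 360 mg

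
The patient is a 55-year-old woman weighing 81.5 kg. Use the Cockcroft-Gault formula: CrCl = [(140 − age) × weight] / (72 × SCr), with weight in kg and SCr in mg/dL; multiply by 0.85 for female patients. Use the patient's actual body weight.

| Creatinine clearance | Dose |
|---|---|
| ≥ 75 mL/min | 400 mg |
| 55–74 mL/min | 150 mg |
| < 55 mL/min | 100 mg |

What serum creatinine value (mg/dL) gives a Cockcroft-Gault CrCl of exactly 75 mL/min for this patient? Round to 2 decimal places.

Standard dose requires CrCl ≥ 75 mL/min.
Set (140 − 55) × 81.5 × 0.85 / (72 × SCr) = 75
SCr = (140 − 55) × 81.5 × 0.85 / (72 × 75) = 1.090 mg/dL

1.09 mg/dL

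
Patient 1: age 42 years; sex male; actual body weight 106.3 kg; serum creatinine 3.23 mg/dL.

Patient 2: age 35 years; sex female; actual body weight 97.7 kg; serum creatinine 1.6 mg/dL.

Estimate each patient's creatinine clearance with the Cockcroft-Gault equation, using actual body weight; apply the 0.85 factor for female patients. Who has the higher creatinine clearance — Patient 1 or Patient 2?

Patient 1: CrCl = (140 − 42) × 106.3 / (72 × 3.23) = 10417.4 / 232.56 ≈ 44.8 mL/min
Patient 2: CrCl = (140 − 35) × 97.7 / (72 × 1.6) × 0.85 = 10258.5 / 115.20 × 0.85 ≈ 75.7 mL/min
44.8 vs 75.7 mL/min → Patient 2 is higher.

Patient 2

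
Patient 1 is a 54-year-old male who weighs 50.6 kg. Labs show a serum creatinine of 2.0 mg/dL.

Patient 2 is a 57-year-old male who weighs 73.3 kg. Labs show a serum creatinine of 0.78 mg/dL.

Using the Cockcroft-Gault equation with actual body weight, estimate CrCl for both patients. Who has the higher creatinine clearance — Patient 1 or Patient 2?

Patient 2

Patient 1: CrCl = (140 − 54) × 50.6 / (72 × 2) = 4351.6 / 144.00 ≈ 30.2 mL/min
Patient 2: CrCl = (140 − 57) × 73.3 / (72 × 0.78) = 6083.9 / 56.16 ≈ 108.3 mL/min
30.2 vs 108.3 mL/min → Patient 2 is higher.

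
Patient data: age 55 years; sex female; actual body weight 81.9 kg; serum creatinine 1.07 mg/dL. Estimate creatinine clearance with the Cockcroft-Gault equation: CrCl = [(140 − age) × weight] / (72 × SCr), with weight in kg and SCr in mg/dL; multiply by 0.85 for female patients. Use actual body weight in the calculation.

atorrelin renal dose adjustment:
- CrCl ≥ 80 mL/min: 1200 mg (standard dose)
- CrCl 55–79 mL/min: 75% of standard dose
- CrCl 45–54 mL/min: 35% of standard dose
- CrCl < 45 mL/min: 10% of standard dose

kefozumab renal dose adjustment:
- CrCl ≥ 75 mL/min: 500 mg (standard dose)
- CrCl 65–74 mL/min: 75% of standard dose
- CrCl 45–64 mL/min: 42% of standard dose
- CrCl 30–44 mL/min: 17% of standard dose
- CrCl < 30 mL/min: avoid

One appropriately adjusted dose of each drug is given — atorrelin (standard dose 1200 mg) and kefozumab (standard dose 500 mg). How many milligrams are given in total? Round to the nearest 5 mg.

CrCl = (140 − 55) × 81.9 / (72 × 1.07) × 0.85 = 6961.5 / 77.04 × 0.85 ≈ 76.8 mL/min
CrCl ≈ 77 mL/min.
atorrelin: 55–79 mL/min → 75% of 1200 mg = 900 mg.
kefozumab: ≥ 75 mL/min → 100% of 500 mg = 500 mg.
Total = 900 + 500 = 1400 mg.

1400 mg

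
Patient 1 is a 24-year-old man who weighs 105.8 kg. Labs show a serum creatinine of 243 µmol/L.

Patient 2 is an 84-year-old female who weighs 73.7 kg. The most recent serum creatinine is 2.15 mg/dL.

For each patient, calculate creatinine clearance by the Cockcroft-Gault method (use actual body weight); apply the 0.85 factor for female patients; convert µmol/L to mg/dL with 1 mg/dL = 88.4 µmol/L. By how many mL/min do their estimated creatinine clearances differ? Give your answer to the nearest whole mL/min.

Patient 1: SCr = 243 / 88.4 = 2.749 mg/dL
Patient 1: CrCl = (140 − 24) × 105.8 / (72 × 2.749) = 12272.8 / 197.93 ≈ 62.0 mL/min
Patient 2: CrCl = (140 − 84) × 73.7 / (72 × 2.15) × 0.85 = 4127.2 / 154.80 × 0.85 ≈ 22.7 mL/min
|62.0 − 22.7| = 39.3 mL/min

39 mL/min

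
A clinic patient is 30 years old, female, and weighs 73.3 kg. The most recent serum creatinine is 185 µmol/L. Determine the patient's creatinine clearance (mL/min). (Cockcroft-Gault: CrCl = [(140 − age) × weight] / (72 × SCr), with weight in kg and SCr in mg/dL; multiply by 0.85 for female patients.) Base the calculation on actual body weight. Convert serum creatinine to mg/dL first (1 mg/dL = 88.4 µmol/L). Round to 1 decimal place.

45.5 mL/min

SCr = 185 / 88.4 = 2.093 mg/dL
CrCl = (140 − 30) × 73.3 / (72 × 2.093) × 0.85 = 8063.0 / 150.70 × 0.85 ≈ 45.5 mL/min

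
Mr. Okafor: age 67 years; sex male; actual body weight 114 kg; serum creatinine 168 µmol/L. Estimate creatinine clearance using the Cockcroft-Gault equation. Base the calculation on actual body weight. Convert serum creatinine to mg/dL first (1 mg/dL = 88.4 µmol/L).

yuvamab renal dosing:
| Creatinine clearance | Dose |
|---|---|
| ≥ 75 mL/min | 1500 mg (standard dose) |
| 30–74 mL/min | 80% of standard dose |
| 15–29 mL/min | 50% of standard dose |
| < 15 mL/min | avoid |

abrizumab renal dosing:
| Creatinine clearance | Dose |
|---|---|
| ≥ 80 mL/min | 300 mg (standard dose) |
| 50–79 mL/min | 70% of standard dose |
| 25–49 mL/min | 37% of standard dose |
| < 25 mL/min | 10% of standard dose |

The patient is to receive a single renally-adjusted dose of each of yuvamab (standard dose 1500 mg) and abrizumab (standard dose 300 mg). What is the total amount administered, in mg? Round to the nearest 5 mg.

SCr = 168 / 88.4 = 1.9 mg/dL
CrCl = (140 − 67) × 114 / (72 × 1.9) = 8322.0 / 136.80 ≈ 60.8 mL/min
CrCl ≈ 61 mL/min.
yuvamab: 30–74 mL/min → 80% of 1500 mg = 1200 mg.
abrizumab: 50–79 mL/min → 70% of 300 mg = 210 mg.
Total = 1200 + 210 = 1410 mg.

1410 mg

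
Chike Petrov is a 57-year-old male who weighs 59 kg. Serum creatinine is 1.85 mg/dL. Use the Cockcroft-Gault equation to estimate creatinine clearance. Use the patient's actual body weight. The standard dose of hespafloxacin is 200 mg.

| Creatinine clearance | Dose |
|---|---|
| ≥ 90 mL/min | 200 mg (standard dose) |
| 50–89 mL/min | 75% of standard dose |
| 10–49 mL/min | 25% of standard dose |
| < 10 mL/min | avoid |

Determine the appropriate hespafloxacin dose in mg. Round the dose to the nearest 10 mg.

50 mg

CrCl = (140 − 57) × 59 / (72 × 1.85) = 4897.0 / 133.20 ≈ 36.8 mL/min
CrCl ≈ 37 mL/min → bracket 10–49 mL/min.
25% of 200 mg = 50 mg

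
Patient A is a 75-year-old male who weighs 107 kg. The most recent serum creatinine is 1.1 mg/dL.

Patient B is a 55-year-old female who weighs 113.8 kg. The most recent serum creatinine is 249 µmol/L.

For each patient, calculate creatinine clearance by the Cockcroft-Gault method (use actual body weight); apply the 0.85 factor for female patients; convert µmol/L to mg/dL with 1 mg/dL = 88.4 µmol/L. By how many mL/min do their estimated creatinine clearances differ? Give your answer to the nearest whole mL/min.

Patient A: CrCl = (140 − 75) × 107 / (72 × 1.1) = 6955.0 / 79.20 ≈ 87.8 mL/min
Patient B: SCr = 249 / 88.4 = 2.817 mg/dL
Patient B: CrCl = (140 − 55) × 113.8 / (72 × 2.817) × 0.85 = 9673.0 / 202.82 × 0.85 ≈ 40.5 mL/min
|87.8 − 40.5| = 47.3 mL/min

47 mL/min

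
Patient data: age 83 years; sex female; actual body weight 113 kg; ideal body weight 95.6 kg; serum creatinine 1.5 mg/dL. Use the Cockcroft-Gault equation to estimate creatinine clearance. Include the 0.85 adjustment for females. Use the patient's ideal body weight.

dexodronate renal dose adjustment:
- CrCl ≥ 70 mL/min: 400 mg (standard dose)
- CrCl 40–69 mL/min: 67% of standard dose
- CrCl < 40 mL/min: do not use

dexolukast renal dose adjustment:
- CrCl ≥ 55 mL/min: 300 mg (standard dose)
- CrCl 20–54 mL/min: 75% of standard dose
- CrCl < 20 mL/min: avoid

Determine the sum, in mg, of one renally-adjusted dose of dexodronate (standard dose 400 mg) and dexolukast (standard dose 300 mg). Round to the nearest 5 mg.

495 mg

CrCl = (140 − 83) × 95.6 / (72 × 1.5) × 0.85 = 5449.2 / 108.00 × 0.85 ≈ 42.9 mL/min
CrCl ≈ 43 mL/min.
dexodronate: 40–69 mL/min → 67% of 400 mg = 268 mg.
dexolukast: 20–54 mL/min → 75% of 300 mg = 225 mg.
Total = 268 + 225 = 493 mg.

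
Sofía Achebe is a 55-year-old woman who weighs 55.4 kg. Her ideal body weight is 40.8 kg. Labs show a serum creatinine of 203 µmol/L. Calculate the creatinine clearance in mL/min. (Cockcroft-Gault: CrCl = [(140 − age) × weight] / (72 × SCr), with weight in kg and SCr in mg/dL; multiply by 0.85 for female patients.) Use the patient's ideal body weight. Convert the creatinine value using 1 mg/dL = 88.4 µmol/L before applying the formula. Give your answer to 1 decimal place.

17.8 mL/min

SCr = 203 / 88.4 = 2.296 mg/dL
CrCl = (140 − 55) × 40.8 / (72 × 2.296) × 0.85 = 3468.0 / 165.31 × 0.85 ≈ 17.8 mL/min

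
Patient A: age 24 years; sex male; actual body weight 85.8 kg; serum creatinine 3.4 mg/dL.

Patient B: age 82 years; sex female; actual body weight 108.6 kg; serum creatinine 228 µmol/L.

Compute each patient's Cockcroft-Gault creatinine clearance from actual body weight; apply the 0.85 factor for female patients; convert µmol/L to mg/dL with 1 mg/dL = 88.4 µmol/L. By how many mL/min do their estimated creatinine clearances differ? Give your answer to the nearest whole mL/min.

Patient A: CrCl = (140 − 24) × 85.8 / (72 × 3.4) = 9952.8 / 244.80 ≈ 40.7 mL/min
Patient B: SCr = 228 / 88.4 = 2.579 mg/dL
Patient B: CrCl = (140 − 82) × 108.6 / (72 × 2.579) × 0.85 = 6298.8 / 185.69 × 0.85 ≈ 28.8 mL/min
|40.7 − 28.8| = 11.9 mL/min

12 mL/min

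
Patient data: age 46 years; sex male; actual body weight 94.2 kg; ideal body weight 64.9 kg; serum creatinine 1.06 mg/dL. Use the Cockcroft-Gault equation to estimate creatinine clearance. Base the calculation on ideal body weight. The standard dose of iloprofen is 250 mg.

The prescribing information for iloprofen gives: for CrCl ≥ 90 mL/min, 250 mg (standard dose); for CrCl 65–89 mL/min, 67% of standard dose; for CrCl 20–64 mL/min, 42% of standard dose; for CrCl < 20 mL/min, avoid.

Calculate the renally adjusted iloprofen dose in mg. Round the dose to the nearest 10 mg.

CrCl = (140 − 46) × 64.9 / (72 × 1.06) = 6100.6 / 76.32 ≈ 79.9 mL/min
CrCl ≈ 80 mL/min → bracket 65–89 mL/min.
67% of 250 mg = 167.5 mg → 170 mg

170 mg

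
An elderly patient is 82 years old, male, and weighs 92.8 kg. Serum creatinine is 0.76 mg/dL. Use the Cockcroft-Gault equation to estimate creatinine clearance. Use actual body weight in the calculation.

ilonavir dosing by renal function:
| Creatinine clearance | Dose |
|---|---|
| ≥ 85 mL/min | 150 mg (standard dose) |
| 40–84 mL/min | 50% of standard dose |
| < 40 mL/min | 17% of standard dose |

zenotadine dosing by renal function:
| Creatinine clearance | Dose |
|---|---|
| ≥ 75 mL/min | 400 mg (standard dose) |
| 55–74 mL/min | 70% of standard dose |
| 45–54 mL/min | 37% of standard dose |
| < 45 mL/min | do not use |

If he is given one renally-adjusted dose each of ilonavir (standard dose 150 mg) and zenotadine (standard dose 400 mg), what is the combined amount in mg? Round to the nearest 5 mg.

CrCl = (140 − 82) × 92.8 / (72 × 0.76) = 5382.4 / 54.72 ≈ 98.4 mL/min
CrCl ≈ 98 mL/min.
ilonavir: ≥ 85 mL/min → 100% of 150 mg = 150 mg.
zenotadine: ≥ 75 mL/min → 100% of 400 mg = 400 mg.
Total = 150 + 400 = 550 mg.

550 mg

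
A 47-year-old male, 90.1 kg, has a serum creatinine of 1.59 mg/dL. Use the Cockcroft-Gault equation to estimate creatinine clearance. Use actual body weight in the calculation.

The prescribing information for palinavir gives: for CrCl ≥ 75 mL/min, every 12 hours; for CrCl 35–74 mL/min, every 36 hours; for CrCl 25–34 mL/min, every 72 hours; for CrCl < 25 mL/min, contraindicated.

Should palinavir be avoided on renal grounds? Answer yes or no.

CrCl = (140 − 47) × 90.1 / (72 × 1.59) = 8379.3 / 114.48 ≈ 73.2 mL/min
CrCl ≈ 73 mL/min, which is ≥ 25 mL/min.

no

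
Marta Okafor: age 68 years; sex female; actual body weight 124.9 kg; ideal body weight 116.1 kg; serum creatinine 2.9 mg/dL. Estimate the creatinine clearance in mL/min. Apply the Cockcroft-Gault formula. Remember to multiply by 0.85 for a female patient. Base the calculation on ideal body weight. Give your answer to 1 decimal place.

34.0 mL/min

CrCl = (140 − 68) × 116.1 / (72 × 2.9) × 0.85 = 8359.2 / 208.80 × 0.85 ≈ 34.0 mL/min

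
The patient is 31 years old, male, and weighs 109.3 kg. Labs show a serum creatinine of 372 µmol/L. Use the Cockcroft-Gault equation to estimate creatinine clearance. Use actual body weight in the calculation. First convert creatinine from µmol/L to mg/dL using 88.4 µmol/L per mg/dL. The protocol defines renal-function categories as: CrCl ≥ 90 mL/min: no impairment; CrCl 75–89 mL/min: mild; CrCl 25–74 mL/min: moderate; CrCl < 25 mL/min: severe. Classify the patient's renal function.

moderate

SCr = 372 / 88.4 = 4.208 mg/dL
CrCl = (140 − 31) × 109.3 / (72 × 4.208) = 11913.7 / 302.98 ≈ 39.3 mL/min
39 mL/min falls in the 'moderate' range.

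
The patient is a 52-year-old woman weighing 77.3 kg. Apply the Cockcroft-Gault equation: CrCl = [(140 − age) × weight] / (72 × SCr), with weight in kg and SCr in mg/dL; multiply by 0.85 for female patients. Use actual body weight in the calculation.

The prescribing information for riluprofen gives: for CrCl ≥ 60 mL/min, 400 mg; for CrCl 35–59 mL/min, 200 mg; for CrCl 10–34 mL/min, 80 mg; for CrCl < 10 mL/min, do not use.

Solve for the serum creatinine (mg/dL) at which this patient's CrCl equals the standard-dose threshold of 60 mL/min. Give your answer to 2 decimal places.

Standard dose requires CrCl ≥ 60 mL/min.
Set (140 − 52) × 77.3 × 0.85 / (72 × SCr) = 60
SCr = (140 − 52) × 77.3 × 0.85 / (72 × 60) = 1.338 mg/dL

1.34 mg/dL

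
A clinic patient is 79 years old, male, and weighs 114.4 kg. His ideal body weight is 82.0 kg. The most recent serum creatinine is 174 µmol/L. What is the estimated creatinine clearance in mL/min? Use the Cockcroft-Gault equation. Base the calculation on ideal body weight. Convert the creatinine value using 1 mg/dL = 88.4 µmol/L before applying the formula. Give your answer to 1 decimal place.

35.3 mL/min

SCr = 174 / 88.4 = 1.968 mg/dL
CrCl = (140 − 79) × 82 / (72 × 1.968) = 5002.0 / 141.70 ≈ 35.3 mL/min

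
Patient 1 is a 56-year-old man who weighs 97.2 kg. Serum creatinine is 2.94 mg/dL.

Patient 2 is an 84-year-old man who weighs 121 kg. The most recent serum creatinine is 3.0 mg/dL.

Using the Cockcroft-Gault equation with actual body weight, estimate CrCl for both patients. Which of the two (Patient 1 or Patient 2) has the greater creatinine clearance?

Patient 1: CrCl = (140 − 56) × 97.2 / (72 × 2.94) = 8164.8 / 211.68 ≈ 38.6 mL/min
Patient 2: CrCl = (140 − 84) × 121 / (72 × 3) = 6776.0 / 216.00 ≈ 31.4 mL/min
38.6 vs 31.4 mL/min → Patient 1 is higher.

Patient 1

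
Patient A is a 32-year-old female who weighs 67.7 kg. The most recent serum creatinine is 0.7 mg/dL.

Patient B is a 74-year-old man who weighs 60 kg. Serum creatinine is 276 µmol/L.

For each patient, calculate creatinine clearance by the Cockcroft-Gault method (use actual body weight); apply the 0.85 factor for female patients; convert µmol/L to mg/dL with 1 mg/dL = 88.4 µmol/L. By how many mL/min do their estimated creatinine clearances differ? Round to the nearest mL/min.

Patient A: CrCl = (140 − 32) × 67.7 / (72 × 0.7) × 0.85 = 7311.6 / 50.40 × 0.85 ≈ 123.3 mL/min
Patient B: SCr = 276 / 88.4 = 3.122 mg/dL
Patient B: CrCl = (140 − 74) × 60 / (72 × 3.122) = 3960.0 / 224.78 ≈ 17.6 mL/min
|123.3 − 17.6| = 105.7 mL/min

106 mL/min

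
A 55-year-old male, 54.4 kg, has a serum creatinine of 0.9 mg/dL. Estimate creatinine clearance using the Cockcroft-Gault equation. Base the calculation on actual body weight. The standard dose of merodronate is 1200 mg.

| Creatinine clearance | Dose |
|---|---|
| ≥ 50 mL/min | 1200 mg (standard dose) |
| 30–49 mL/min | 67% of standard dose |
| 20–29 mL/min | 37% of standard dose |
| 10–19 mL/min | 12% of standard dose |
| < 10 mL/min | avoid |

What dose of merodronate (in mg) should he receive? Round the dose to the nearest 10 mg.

1200 mg

CrCl = (140 − 55) × 54.4 / (72 × 0.9) = 4624.0 / 64.80 ≈ 71.4 mL/min
CrCl ≈ 71 mL/min → bracket ≥ 50 mL/min.
100% of 1200 mg = 1200 mg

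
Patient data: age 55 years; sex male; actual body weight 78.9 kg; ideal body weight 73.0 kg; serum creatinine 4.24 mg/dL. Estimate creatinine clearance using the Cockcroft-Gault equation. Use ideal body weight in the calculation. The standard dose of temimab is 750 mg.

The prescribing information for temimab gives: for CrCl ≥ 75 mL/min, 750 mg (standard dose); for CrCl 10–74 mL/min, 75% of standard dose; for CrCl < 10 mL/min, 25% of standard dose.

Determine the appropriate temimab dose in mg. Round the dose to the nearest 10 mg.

560 mg

CrCl = (140 − 55) × 73 / (72 × 4.24) = 6205.0 / 305.28 ≈ 20.3 mL/min
CrCl ≈ 20 mL/min → bracket 10–74 mL/min.
75% of 750 mg = 562.5 mg → 560 mg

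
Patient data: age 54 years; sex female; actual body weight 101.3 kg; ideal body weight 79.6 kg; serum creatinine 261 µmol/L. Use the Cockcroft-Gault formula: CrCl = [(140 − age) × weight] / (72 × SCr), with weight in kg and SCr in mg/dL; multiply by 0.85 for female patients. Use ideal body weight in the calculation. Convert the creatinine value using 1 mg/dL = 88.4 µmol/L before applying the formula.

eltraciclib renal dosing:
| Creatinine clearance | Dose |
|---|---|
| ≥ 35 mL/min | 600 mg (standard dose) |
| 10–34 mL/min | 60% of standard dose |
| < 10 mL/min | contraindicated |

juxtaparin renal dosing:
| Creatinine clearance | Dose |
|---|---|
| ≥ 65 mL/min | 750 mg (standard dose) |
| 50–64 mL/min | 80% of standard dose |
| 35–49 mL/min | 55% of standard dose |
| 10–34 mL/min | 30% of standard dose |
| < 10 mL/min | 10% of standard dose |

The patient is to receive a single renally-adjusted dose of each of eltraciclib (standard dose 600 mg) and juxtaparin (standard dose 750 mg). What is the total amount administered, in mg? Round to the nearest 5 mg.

SCr = 261 / 88.4 = 2.952 mg/dL
CrCl = (140 − 54) × 79.6 / (72 × 2.952) × 0.85 = 6845.6 / 212.54 × 0.85 ≈ 27.4 mL/min
CrCl ≈ 27 mL/min.
eltraciclib: 10–34 mL/min → 60% of 600 mg = 360 mg.
juxtaparin: 10–34 mL/min → 30% of 750 mg = 225 mg.
Total = 360 + 225 = 585 mg.

585 mg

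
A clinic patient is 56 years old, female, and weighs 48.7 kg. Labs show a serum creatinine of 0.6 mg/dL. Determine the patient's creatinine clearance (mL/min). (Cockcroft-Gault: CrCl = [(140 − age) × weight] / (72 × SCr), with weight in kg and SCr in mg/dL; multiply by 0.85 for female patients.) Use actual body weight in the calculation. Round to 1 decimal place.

CrCl = (140 − 56) × 48.7 / (72 × 0.6) × 0.85 = 4090.8 / 43.20 × 0.85 ≈ 80.5 mL/min

80.5 mL/min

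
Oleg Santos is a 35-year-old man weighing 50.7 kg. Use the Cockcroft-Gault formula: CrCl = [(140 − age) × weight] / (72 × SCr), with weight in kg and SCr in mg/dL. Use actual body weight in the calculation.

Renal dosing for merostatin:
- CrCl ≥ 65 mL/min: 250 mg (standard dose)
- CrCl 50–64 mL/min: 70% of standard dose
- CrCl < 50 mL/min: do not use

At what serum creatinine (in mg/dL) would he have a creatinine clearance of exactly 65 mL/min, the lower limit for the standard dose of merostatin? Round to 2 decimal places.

Standard dose requires CrCl ≥ 65 mL/min.
Set (140 − 35) × 50.7 / (72 × SCr) = 65
SCr = (140 − 35) × 50.7 / (72 × 65) = 1.137 mg/dL

1.14 mg/dL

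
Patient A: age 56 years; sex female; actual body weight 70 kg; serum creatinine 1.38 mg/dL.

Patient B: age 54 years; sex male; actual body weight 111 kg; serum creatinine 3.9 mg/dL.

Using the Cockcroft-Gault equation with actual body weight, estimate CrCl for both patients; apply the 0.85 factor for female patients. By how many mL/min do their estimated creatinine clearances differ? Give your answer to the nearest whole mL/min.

Patient A: CrCl = (140 − 56) × 70 / (72 × 1.38) × 0.85 = 5880.0 / 99.36 × 0.85 ≈ 50.3 mL/min
Patient B: CrCl = (140 − 54) × 111 / (72 × 3.9) = 9546.0 / 280.80 ≈ 34.0 mL/min
|50.3 − 34.0| = 16.3 mL/min

16 mL/min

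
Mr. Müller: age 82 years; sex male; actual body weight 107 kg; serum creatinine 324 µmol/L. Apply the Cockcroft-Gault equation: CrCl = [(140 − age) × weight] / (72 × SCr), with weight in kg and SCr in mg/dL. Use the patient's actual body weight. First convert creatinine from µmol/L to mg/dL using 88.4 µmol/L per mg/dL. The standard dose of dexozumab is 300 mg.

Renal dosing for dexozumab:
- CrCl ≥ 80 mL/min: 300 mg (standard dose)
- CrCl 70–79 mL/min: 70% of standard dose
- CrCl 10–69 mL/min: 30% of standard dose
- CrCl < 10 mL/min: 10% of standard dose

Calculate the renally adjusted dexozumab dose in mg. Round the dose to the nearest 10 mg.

SCr = 324 / 88.4 = 3.665 mg/dL
CrCl = (140 − 82) × 107 / (72 × 3.665) = 6206.0 / 263.88 ≈ 23.5 mL/min
CrCl ≈ 24 mL/min → bracket 10–69 mL/min.
30% of 300 mg = 90 mg

90 mg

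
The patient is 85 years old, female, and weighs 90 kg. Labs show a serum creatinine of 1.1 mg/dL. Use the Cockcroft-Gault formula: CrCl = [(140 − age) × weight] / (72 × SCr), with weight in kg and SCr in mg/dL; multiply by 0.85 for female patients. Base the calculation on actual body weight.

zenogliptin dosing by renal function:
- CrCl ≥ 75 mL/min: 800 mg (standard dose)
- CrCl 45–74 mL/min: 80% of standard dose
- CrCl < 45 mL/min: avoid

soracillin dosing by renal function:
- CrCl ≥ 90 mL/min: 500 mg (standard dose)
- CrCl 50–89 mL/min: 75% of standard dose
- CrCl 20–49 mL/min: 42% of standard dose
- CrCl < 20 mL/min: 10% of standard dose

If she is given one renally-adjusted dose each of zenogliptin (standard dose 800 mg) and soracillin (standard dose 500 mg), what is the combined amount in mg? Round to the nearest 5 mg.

1015 mg

CrCl = (140 − 85) × 90 / (72 × 1.1) × 0.85 = 4950.0 / 79.20 × 0.85 ≈ 53.1 mL/min
CrCl ≈ 53 mL/min.
zenogliptin: 45–74 mL/min → 80% of 800 mg = 640 mg.
soracillin: 50–89 mL/min → 75% of 500 mg = 375 mg.
Total = 640 + 375 = 1015 mg.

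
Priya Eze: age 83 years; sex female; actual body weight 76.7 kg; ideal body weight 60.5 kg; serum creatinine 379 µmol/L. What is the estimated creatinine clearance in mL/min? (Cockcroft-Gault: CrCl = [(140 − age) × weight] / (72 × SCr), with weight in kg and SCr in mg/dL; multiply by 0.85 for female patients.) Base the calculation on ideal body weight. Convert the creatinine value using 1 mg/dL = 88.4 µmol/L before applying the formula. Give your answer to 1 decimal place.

SCr = 379 / 88.4 = 4.287 mg/dL
CrCl = (140 − 83) × 60.5 / (72 × 4.287) × 0.85 = 3448.5 / 308.66 × 0.85 ≈ 9.5 mL/min

9.5 mL/min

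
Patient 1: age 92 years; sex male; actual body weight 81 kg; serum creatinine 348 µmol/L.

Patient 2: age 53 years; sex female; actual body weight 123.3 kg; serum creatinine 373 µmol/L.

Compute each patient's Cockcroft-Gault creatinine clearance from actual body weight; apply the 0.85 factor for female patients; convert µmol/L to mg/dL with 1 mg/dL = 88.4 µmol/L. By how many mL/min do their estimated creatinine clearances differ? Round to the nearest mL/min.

Patient 1: SCr = 348 / 88.4 = 3.937 mg/dL
Patient 1: CrCl = (140 − 92) × 81 / (72 × 3.937) = 3888.0 / 283.46 ≈ 13.7 mL/min
Patient 2: SCr = 373 / 88.4 = 4.219 mg/dL
Patient 2: CrCl = (140 − 53) × 123.3 / (72 × 4.219) × 0.85 = 10727.1 / 303.77 × 0.85 ≈ 30.0 mL/min
|13.7 − 30.0| = 16.3 mL/min

16 mL/min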